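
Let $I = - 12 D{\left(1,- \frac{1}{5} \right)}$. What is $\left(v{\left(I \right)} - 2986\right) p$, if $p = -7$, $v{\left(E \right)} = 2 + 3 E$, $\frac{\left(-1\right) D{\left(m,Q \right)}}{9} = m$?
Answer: $18620$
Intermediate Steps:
$D{\left(m,Q \right)} = - 9 m$
$I = 108$ ($I = - 12 \left(\left(-9\right) 1\right) = \left(-12\right) \left(-9\right) = 108$)
$\left(v{\left(I \right)} - 2986\right) p = \left(\left(2 + 3 \cdot 108\right) - 2986\right) \left(-7\right) = \left(\left(2 + 324\right) - 2986\right) \left(-7\right) = \left(326 - 2986\right) \left(-7\right) = \left(-2660\right) \left(-7\right) = 18620$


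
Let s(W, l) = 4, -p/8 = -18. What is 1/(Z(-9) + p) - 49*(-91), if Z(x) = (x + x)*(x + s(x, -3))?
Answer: 1043407/234 ≈ 4459.0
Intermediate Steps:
p = 144 (p = -8*(-18) = 144)
Z(x) = 2*x*(4 + x) (Z(x) = (x + x)*(x + 4) = (2*x)*(4 + x) = 2*x*(4 + x))
1/(Z(-9) + p) - 49*(-91) = 1/(2*(-9)*(4 - 9) + 144) - 49*(-91) = 1/(2*(-9)*(-5) + 144) + 4459 = 1/(90 + 144) + 4459 = 1/234 + 4459 = 1043407/234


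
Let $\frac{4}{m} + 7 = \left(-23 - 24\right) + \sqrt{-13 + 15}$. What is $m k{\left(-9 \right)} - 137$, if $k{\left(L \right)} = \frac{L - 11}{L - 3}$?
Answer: $- \frac{199789}{1457} - \frac{10 \sqrt{2}}{4371} \approx -137.13$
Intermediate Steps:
$k{\left(L \right)} = \frac{-11 + L}{-3 + L}$
$m = \frac{4}{-54 + \sqrt{2}}$ ($m = \frac{4}{-7 + \left(\left(-23 - 24\right) + \sqrt{-13 + 15}\right)} = \frac{4}{-7 - \left(47 - \sqrt{2}\right)} = \frac{4}{-54 + \sqrt{2}} \approx -0.076066$)
$m k{\left(-9 \right)} - 137 = \left(- \frac{108}{1457} - \frac{2 \sqrt{2}}{1457}\right) \frac{-11 - 9}{-3 - 9} - 137 = \left(- \frac{108}{1457} - \frac{2 \sqrt{2}}{1457}\right) \frac{1}{-12} \left(-20\right) - 137 = \left(- \frac{108}{1457} - \frac{2 \sqrt{2}}{1457}\right) \left(\left(- \frac{1}{12}\right) \left(-20\right)\right) - 137 = \left(- \frac{108}{1457} - \frac{2 \sqrt{2}}{1457}\right) \frac{5}{3} - 137 = \left(- \frac{180}{1457} - \frac{10 \sqrt{2}}{4371}\right) - 137 = - \frac{199789}{1457} - \frac{10 \sqrt{2}}{4371}$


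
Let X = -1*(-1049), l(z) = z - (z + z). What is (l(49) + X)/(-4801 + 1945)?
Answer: -125/357 ≈ -0.35014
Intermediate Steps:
l(z) = -z (l(z) = z - 2*z = -z)
X = 1049
(l(49) + X)/(-4801 + 1945) = (-1*49 + 1049)/(-4801 + 1945) = (-49 + 1049)/(-2856) = 1000*(-1/2856) = -125/357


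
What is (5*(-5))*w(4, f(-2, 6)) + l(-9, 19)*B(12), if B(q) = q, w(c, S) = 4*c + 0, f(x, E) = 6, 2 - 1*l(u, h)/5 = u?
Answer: 260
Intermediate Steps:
l(u, h) = 10 - 5*u
w(c, S) = 4*c
(5*(-5))*w(4, f(-2, 6)) + l(-9, 19)*B(12) = (5*(-5))*(4*4) + (10 - 5*(-9))*12 = -25*16 + (10 + 45)*12 = -400 + 55*12 = -400 + 660 = 260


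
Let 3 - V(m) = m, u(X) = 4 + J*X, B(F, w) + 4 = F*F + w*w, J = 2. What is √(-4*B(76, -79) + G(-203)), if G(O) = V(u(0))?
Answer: I*√48053 ≈ 219.21*I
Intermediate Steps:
B(F, w) = -4 + F² + w² (B(F, w) = -4 + (F*F + w*w) = -4 + (F² + w²) = -4 + F² + w²)
u(X) = 4 + 2*X
V(m) = 3 - m
G(O) = -1 (G(O) = 3 - (4 + 2*0) = 3 - (4 + 0) = 3 - 1*4 = 3 - 4 = -1)
√(-4*B(76, -79) + G(-203)) = √(-4*(-4 + 76² + (-79)²) - 1) = √(-4*(-4 + 5776 + 6241) - 1) = √(-4*12013 - 1) = √(-48052 - 1) = √(-48053) = I*√48053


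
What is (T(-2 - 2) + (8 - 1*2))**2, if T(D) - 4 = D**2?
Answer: 676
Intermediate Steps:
T(D) = 4 + D**2
(T(-2 - 2) + (8 - 1*2))**2 = ((4 + (-2 - 2)**2) + (8 - 1*2))**2 = ((4 + (-4)**2) + (8 - 2))**2 = ((4 + 16) + 6)**2 = (20 + 6)**2 = 26**2 = 676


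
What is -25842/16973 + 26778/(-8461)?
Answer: -673152156/143608553 ≈ -4.6874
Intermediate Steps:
-25842/16973 + 26778/(-8461) = -25842*1/16973 + 26778*(-1/8461) = -25842/16973 - 26778/8461 = -673152156/143608553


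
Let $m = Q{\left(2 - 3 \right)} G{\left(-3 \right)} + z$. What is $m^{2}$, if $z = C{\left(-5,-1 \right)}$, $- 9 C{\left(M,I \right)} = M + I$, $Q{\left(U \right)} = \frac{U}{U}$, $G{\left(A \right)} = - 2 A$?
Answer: $\frac{400}{9} \approx 44.444$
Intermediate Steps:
$Q{\left(U \right)} = 1$
$C{\left(M,I \right)} = - \frac{I}{9} - \frac{M}{9}$ ($C{\left(M,I \right)} = - \frac{M + I}{9} = - \frac{I + M}{9} = - \frac{I}{9} - \frac{M}{9}$)
$z = \frac{2}{3}$ ($z = \left(- \frac{1}{9}\right) \left(-1\right) - - \frac{5}{9} = \frac{1}{9} + \frac{5}{9} = \frac{2}{3} \approx 0.66667$)
$m = \frac{20}{3}$ ($m = 1 \left(\left(-2\right) \left(-3\right)\right) + \frac{2}{3} = 1 \cdot 6 + \frac{2}{3} = 6 + \frac{2}{3} = \frac{20}{3} \approx 6.6667$)
$m^{2} = \left(\frac{20}{3}\right)^{2} = \frac{400}{9}$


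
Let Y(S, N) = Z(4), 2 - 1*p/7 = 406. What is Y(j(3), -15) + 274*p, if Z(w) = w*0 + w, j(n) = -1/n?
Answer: -774868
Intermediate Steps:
p = -2828 (p = 14 - 7*406 = 14 - 2842 = -2828)
Z(w) = w (Z(w) = 0 + w = w)
Y(S, N) = 4
Y(j(3), -15) + 274*p = 4 + 274*(-2828) = 4 - 774872 = -774868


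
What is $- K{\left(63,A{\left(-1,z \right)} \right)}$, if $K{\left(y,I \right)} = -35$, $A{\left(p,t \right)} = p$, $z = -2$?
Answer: $35$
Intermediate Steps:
$- K{\left(63,A{\left(-1,z \right)} \right)} = \left(-1\right) \left(-35\right) = 35$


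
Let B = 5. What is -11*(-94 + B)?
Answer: 979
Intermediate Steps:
-11*(-94 + B) = -11*(-94 + 5) = -11*(-89) = 979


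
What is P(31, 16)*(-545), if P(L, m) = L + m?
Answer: -25615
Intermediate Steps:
P(31, 16)*(-545) = (31 + 16)*(-545) = 47*(-545) = -25615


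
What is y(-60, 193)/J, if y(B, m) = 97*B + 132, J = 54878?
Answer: -2844/27439 ≈ -0.10365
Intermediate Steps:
y(B, m) = 132 + 97*B
y(-60, 193)/J = (132 + 97*(-60))/54878 = (132 - 5820)*(1/54878) = -5688*1/54878 = -2844/27439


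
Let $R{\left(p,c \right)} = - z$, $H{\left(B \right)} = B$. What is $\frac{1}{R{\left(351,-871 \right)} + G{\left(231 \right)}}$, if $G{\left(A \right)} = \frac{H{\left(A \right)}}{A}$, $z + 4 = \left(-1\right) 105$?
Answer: $\frac{1}{110} \approx 0.0090909$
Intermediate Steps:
$z = -109$ ($z = -4 - 105 = -109$)
$G{\left(A \right)} = 1$ ($G{\left(A \right)} = \frac{A}{A} = 1$)
$R{\left(p,c \right)} = 109$ ($R{\left(p,c \right)} = \left(-1\right) \left(-109\right) = 109$)
$\frac{1}{R{\left(351,-871 \right)} + G{\left(231 \right)}} = \frac{1}{109 + 1} = \frac{1}{110}$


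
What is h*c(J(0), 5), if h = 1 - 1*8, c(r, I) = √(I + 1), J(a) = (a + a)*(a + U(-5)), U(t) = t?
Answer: -7*√6 ≈ -17.146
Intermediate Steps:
J(a) = 2*a*(-5 + a) (J(a) = (a + a)*(a - 5) = (2*a)*(-5 + a) = 2*a*(-5 + a))
c(r, I) = √(1 + I)
h = -7 (h = 1 - 8 = -7)
h*c(J(0), 5) = -7*√(1 + 5) = -7*√6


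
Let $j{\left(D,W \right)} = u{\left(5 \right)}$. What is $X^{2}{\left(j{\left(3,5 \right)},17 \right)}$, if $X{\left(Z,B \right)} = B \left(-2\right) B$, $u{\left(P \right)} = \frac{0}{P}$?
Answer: $334084$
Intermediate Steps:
$u{\left(P \right)} = 0$
$j{\left(D,W \right)} = 0$
$X{\left(Z,B \right)} = - 2 B^{2}$ ($X{\left(Z,B \right)} = - 2 B B = - 2 B^{2}$)
$X^{2}{\left(j{\left(3,5 \right)},17 \right)} = \left(- 2 \cdot 17^{2}\right)^{2} = \left(\left(-2\right) 289\right)^{2} = \left(-578\right)^{2} = 334084$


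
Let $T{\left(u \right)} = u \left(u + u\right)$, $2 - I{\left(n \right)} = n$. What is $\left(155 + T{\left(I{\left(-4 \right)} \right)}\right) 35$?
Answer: $7945$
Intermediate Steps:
$I{\left(n \right)} = 2 - n$
$T{\left(u \right)} = 2 u^{2}$ ($T{\left(u \right)} = u 2 u = 2 u^{2}$)
$\left(155 + T{\left(I{\left(-4 \right)} \right)}\right) 35 = \left(155 + 2 \left(2 - -4\right)^{2}\right) 35 = \left(155 + 2 \left(2 + 4\right)^{2}\right) 35 = \left(155 + 2 \cdot 6^{2}\right) 35 = \left(155 + 2 \cdot 36\right) 35 = \left(155 + 72\right) 35 = 227 \cdot 35 = 7945$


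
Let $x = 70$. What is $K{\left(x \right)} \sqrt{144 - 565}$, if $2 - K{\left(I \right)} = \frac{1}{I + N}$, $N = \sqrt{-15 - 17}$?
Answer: $\frac{139 \sqrt{421} + 8 i \sqrt{842}}{2 \left(- 35 i + 2 \sqrt{2}\right)} \approx -0.023534 + 40.745 i$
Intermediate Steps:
$N = 4 i \sqrt{2}$ ($N = \sqrt{-32} = 4 i \sqrt{2} \approx 5.6569 i$)
$K{\left(I \right)} = 2 - \frac{1}{I + 4 i \sqrt{2}}$
$K{\left(x \right)} \sqrt{144 - 565} = \frac{-1 + 2 \cdot 70 + 8 i \sqrt{2}}{70 + 4 i \sqrt{2}} \sqrt{144 - 565} = \frac{-1 + 140 + 8 i \sqrt{2}}{70 + 4 i \sqrt{2}} \sqrt{-421} = \frac{139 + 8 i \sqrt{2}}{70 + 4 i \sqrt{2}} i \sqrt{421} = \frac{i \sqrt{421} \left(139 + 8 i \sqrt{2}\right)}{70 + 4 i \sqrt{2}}$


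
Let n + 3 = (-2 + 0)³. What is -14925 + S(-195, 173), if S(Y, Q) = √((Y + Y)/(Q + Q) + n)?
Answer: -14925 + I*√362954/173 ≈ -14925.0 + 3.4824*I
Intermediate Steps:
n = -11 (n = -3 + (-2 + 0)³ = -3 + (-2)³ = -3 - 8 = -11)
S(Y, Q) = √(-11 + Y/Q) (S(Y, Q) = √((Y + Y)/(Q + Q) - 11) = √((2*Y)/((2*Q)) - 11) = √((2*Y)*(1/(2*Q)) - 11) = √(Y/Q - 11) = √(-11 + Y/Q))
-14925 + S(-195, 173) = -14925 + √(-11 - 195/173) = -14925 + √(-2098/173) = -14925 + I*√362954/173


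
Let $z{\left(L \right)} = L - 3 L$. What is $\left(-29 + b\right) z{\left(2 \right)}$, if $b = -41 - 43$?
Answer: $452$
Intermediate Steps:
$z{\left(L \right)} = - 2 L$
$b = -84$
$\left(-29 + b\right) z{\left(2 \right)} = \left(-29 - 84\right) \left(\left(-2\right) 2\right) = \left(-113\right) \left(-4\right) = 452$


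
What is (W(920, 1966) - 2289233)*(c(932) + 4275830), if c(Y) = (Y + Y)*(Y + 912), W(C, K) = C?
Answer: -17649863431398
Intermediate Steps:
c(Y) = 2*Y*(912 + Y) (c(Y) = (2*Y)*(912 + Y) = 2*Y*(912 + Y))
(W(920, 1966) - 2289233)*(c(932) + 4275830) = (920 - 2289233)*(2*932*(912 + 932) + 4275830) = -2288313*(2*932*1844 + 4275830) = -2288313*(3437216 + 4275830) = -2288313*7713046 = -17649863431398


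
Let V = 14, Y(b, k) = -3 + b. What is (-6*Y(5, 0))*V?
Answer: -168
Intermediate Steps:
(-6*Y(5, 0))*V = -6*(-3 + 5)*14 = -6*2*14 = -12*14 = -168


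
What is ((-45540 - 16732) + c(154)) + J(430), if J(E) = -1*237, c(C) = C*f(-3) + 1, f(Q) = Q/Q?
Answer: -62354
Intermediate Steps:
f(Q) = 1
c(C) = 1 + C (c(C) = C*1 + 1 = C + 1 = 1 + C)
J(E) = -237
((-45540 - 16732) + c(154)) + J(430) = ((-45540 - 16732) + (1 + 154)) - 237 = (-62272 + 155) - 237 = -62117 - 237 = -62354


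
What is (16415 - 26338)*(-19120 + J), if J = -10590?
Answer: 294812330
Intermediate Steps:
(16415 - 26338)*(-19120 + J) = (16415 - 26338)*(-19120 - 10590) = -9923*(-29710) = 294812330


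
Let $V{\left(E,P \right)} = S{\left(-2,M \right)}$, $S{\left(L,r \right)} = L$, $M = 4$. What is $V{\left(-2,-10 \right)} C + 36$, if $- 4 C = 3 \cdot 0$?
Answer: $36$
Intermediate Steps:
$V{\left(E,P \right)} = -2$
$C = 0$ ($C = - \frac{3 \cdot 0}{4} = \left(- \frac{1}{4}\right) 0 = 0$)
$V{\left(-2,-10 \right)} C + 36 = \left(-2\right) 0 + 36 = 0 + 36 = 36$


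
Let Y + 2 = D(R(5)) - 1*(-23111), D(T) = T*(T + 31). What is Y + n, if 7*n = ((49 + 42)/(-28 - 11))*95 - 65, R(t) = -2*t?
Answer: 480019/21 ≈ 22858.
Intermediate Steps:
D(T) = T*(31 + T)
n = -860/21 (n = (((49 + 42)/(-28 - 11))*95 - 65)/7 = ((91/(-39))*95 - 65)/7 = ((91*(-1/39))*95 - 65)/7 = (-7/3*95 - 65)/7 = (-665/3 - 65)/7 = (⅐)*(-860/3) = -860/21 ≈ -40.952)
Y = 22899 (Y = -2 + ((-2*5)*(31 - 2*5) - 1*(-23111)) = -2 + (-10*(31 - 10) + 23111) = -2 + (-10*21 + 23111) = -2 + (-210 + 23111) = -2 + 22901 = 22899)
Y + n = 22899 - 860/21 = 480019/21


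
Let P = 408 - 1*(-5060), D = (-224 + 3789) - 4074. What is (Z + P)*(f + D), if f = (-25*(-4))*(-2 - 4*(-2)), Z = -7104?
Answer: -148876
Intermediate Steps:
D = -509 (D = 3565 - 4074 = -509)
P = 5468 (P = 408 + 5060 = 5468)
f = 600 (f = 100*(-2 + 8) = 100*6 = 600)
(Z + P)*(f + D) = (-7104 + 5468)*(600 - 509) = -1636*91 = -148876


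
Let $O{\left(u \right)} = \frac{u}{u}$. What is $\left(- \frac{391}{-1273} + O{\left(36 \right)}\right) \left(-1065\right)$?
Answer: $- \frac{1772160}{1273} \approx -1392.1$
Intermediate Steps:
$O{\left(u \right)} = 1$
$\left(- \frac{391}{-1273} + O{\left(36 \right)}\right) \left(-1065\right) = \left(- \frac{391}{-1273} + 1\right) \left(-1065\right) = \left(\left(-391\right) \left(- \frac{1}{1273}\right) + 1\right) \left(-1065\right) = \left(\frac{391}{1273} + 1\right) \left(-1065\right) = \frac{1664}{1273} \left(-1065\right) = - \frac{1772160}{1273}$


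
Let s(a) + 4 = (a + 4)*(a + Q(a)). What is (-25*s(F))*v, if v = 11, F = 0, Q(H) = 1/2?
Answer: 550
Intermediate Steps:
Q(H) = 1/2
s(a) = -4 + (1/2 + a)*(4 + a) (s(a) = -4 + (a + 4)*(a + 1/2) = -4 + (4 + a)*(1/2 + a) = -4 + (1/2 + a)*(4 + a))
(-25*s(F))*v = -25*(-2 + 0**2 + (9/2)*0)*11 = -25*(-2 + 0 + 0)*11 = -25*(-2)*11 = 50*11 = 550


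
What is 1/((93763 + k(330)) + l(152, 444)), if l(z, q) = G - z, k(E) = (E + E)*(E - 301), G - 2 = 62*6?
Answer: 1/113125 ≈ 8.8398e-6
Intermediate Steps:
G = 374 (G = 2 + 62*6 = 2 + 372 = 374)
k(E) = 2*E*(-301 + E) (k(E) = (2*E)*(-301 + E) = 2*E*(-301 + E))
l(z, q) = 374 - z
1/((93763 + k(330)) + l(152, 444)) = 1/((93763 + 2*330*(-301 + 330)) + (374 - 1*152)) = 1/((93763 + 2*330*29) + (374 - 152)) = 1/((93763 + 19140) + 222) = 1/(112903 + 222) = 1/113125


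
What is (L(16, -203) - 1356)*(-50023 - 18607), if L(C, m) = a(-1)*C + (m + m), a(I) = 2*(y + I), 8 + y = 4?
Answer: 131906860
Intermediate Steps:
y = -4 (y = -8 + 4 = -4)
a(I) = -8 + 2*I (a(I) = 2*(-4 + I) = -8 + 2*I)
L(C, m) = -10*C + 2*m (L(C, m) = (-8 + 2*(-1))*C + (m + m) = (-8 - 2)*C + 2*m = -10*C + 2*m)
(L(16, -203) - 1356)*(-50023 - 18607) = ((-10*16 + 2*(-203)) - 1356)*(-50023 - 18607) = ((-160 - 406) - 1356)*(-68630) = (-566 - 1356)*(-68630) = -1922*(-68630) = 131906860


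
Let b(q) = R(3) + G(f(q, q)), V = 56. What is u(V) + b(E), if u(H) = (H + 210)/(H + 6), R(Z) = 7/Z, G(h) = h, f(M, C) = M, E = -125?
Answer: -11009/93 ≈ -118.38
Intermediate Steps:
u(H) = (210 + H)/(6 + H)
b(q) = 7/3 + q
u(V) + b(E) = (210 + 56)/(6 + 56) + (7/3 - 125) = 266/62 - 368/3 = (1/62)*266 - 368/3 = 133/31 - 368/3 = -11009/93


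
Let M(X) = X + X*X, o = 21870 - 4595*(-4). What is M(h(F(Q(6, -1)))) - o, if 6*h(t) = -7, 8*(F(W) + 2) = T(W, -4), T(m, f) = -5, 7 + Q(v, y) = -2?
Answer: -1448993/36 ≈ -40250.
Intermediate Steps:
Q(v, y) = -9 (Q(v, y) = -7 - 2 = -9)
F(W) = -21/8 (F(W) = -2 + (⅛)*(-5) = -2 - 5/8 = -21/8)
h(t) = -7/6 (h(t) = (⅙)*(-7) = -7/6)
o = 40250 (o = 21870 - 1*(-18380) = 21870 + 18380 = 40250)
M(X) = X + X²
M(h(F(Q(6, -1)))) - o = -7*(1 - 7/6)/6 - 1*40250 = -7/6*(-⅙) - 40250 = 7/36 - 40250 = -1448993/36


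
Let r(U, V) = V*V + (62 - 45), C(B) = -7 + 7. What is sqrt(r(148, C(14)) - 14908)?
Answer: I*sqrt(14891) ≈ 122.03*I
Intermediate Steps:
C(B) = 0
r(U, V) = 17 + V**2 (r(U, V) = V**2 + 17 = 17 + V**2)
sqrt(r(148, C(14)) - 14908) = sqrt((17 + 0**2) - 14908) = sqrt((17 + 0) - 14908) = sqrt(17 - 14908) = sqrt(-14891) = I*sqrt(14891)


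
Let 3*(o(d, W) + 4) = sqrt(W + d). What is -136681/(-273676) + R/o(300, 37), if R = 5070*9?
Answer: 449588471113/52819468 + 136890*sqrt(337)/193 ≈ 21532.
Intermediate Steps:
R = 45630
o(d, W) = -4 + sqrt(W + d)/3
-136681/(-273676) + R/o(300, 37) = -136681/(-273676) + 45630/(-4 + sqrt(37 + 300)/3) = -136681*(-1/273676) + 45630/(-4 + sqrt(337)/3) = 136681/273676 + 45630/(-4 + sqrt(337)/3)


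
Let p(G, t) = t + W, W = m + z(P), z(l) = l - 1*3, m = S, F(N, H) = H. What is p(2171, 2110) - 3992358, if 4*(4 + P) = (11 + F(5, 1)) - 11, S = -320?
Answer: -15962299/4 ≈ -3.9906e+6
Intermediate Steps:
m = -320
P = -15/4 (P = -4 + ((11 + 1) - 11)/4 = -4 + (12 - 11)/4 = -4 + (1/4)*1 = -4 + 1/4 = -15/4 ≈ -3.7500)
z(l) = -3 + l (z(l) = l - 3 = -3 + l)
W = -1307/4 (W = -320 + (-3 - 15/4) = -320 - 27/4 = -1307/4 ≈ -326.75)
p(G, t) = -1307/4 + t (p(G, t) = t - 1307/4 = -1307/4 + t)
p(2171, 2110) - 3992358 = (-1307/4 + 2110) - 3992358 = 7133/4 - 3992358 = -15962299/4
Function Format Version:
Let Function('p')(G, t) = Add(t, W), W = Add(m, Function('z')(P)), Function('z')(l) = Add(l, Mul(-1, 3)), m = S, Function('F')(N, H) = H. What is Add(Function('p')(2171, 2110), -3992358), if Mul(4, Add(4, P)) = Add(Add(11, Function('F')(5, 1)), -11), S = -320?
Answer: Rational(-15962299, 4) ≈ -3.9906e+6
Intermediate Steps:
m = -320
P = Rational(-15, 4) (P = Add(-4, Mul(Rational(1, 4), Add(Add(11, 1), -11))) = Add(-4, Mul(Rational(1, 4), Add(12, -11))) = Add(-4, Mul(Rational(1, 4), 1)) = Add(-4, Rational(1, 4)) = Rational(-15, 4) ≈ -3.7500)
Function('z')(l) = Add(-3, l) (Function('z')(l) = Add(l, -3) = Add(-3, l))
W = Rational(-1307, 4) (W = Add(-320, Add(-3, Rational(-15, 4))) = Add(-320, Rational(-27, 4)) = Rational(-1307, 4) ≈ -326.75)
Function('p')(G, t) = Add(Rational(-1307, 4), t) (Function('p')(G, t) = Add(t, Rational(-1307, 4)) = Add(Rational(-1307, 4), t))
Add(Function('p')(2171, 2110), -3992358) = Add(Add(Rational(-1307, 4), 2110), -3992358) = Add(Rational(7133, 4), -3992358) = Rational(-15962299, 4)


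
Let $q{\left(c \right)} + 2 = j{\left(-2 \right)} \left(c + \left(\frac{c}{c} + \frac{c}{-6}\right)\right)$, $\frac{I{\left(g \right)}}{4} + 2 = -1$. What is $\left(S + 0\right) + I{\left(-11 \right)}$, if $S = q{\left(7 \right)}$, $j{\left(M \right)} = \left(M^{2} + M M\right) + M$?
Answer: $27$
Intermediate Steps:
$I{\left(g \right)} = -12$ ($I{\left(g \right)} = -8 + 4 \left(-1\right) = -8 - 4 = -12$)
$j{\left(M \right)} = M + 2 M^{2}$ ($j{\left(M \right)} = \left(M^{2} + M^{2}\right) + M = 2 M^{2} + M = M + 2 M^{2}$)
$q{\left(c \right)} = 4 + 5 c$ ($q{\left(c \right)} = -2 + - 2 \left(1 + 2 \left(-2\right)\right) \left(c + \left(\frac{c}{c} + \frac{c}{-6}\right)\right) = -2 + - 2 \left(1 - 4\right) \left(c + \left(1 + c \left(- \frac{1}{6}\right)\right)\right) = -2 + \left(-2\right) \left(-3\right) \left(c - \left(-1 + \frac{c}{6}\right)\right) = -2 + 6 \left(1 + \frac{5 c}{6}\right) = -2 + \left(6 + 5 c\right) = 4 + 5 c$)
$S = 39$ ($S = 4 + 5 \cdot 7 = 4 + 35 = 39$)
$\left(S + 0\right) + I{\left(-11 \right)} = \left(39 + 0\right) - 12 = 39 - 12 = 27$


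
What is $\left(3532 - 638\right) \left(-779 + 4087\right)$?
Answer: $9573352$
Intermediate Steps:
$\left(3532 - 638\right) \left(-779 + 4087\right) = 2894 \cdot 3308 = 9573352$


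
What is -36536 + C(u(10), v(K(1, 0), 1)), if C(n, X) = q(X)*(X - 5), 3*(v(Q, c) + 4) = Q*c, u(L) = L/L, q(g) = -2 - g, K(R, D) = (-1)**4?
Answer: -328954/9 ≈ -36550.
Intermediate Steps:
K(R, D) = 1
u(L) = 1
v(Q, c) = -4 + Q*c/3 (v(Q, c) = -4 + (Q*c)/3 = -4 + Q*c/3)
C(n, X) = (-5 + X)*(-2 - X) (C(n, X) = (-2 - X)*(X - 5) = (-2 - X)*(-5 + X) = (-5 + X)*(-2 - X))
-36536 + C(u(10), v(K(1, 0), 1)) = -36536 - (-5 + (-4 + (1/3)*1*1))*(2 + (-4 + (1/3)*1*1)) = -36536 - (-5 + (-4 + 1/3))*(2 + (-4 + 1/3)) = -36536 - (-5 - 11/3)*(2 - 11/3) = -36536 - 1*(-26/3)*(-5/3) = -36536 - 130/9 = -328954/9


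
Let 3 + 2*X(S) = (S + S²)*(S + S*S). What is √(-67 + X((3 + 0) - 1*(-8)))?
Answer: √34574/2 ≈ 92.970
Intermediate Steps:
X(S) = -3/2 + (S + S²)²/2 (X(S) = -3/2 + ((S + S²)*(S + S*S))/2 = -3/2 + ((S + S²)*(S + S²))/2 = -3/2 + (S + S²)²/2)
√(-67 + X((3 + 0) - 1*(-8))) = √(-67 + (-3/2 + ((3 + 0) - 1*(-8))²*(1 + ((3 + 0) - 1*(-8)))²/2)) = √(-67 + (-3/2 + (3 + 8)²*(1 + (3 + 8))²/2)) = √(-67 + (-3/2 + (½)*11²*(1 + 11)²)) = √(-67 + (-3/2 + (½)*121*12²)) = √(-67 + (-3/2 + (½)*121*144)) = √(-67 + (-3/2 + 8712)) = √(-67 + 17421/2) = √(17287/2) = √34574/2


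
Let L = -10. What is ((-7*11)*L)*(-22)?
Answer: -16940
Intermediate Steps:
((-7*11)*L)*(-22) = (-7*11*(-10))*(-22) = -77*(-10)*(-22) = 770*(-22) = -16940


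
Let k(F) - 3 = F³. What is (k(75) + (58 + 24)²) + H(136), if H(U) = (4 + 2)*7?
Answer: 428644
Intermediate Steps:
H(U) = 42 (H(U) = 6*7 = 42)
k(F) = 3 + F³
(k(75) + (58 + 24)²) + H(136) = ((3 + 75³) + (58 + 24)²) + 42 = ((3 + 421875) + 82²) + 42 = (421878 + 6724) + 42 = 428602 + 42 = 428644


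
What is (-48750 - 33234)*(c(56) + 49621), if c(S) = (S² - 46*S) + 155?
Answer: -4126746624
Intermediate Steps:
c(S) = 155 + S² - 46*S
(-48750 - 33234)*(c(56) + 49621) = (-48750 - 33234)*((155 + 56² - 46*56) + 49621) = -81984*((155 + 3136 - 2576) + 49621) = -81984*(715 + 49621) = -81984*50336 = -4126746624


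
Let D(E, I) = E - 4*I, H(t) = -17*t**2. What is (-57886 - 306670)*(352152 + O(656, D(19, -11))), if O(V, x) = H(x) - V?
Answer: -103542288788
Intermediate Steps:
O(V, x) = -V - 17*x**2 (O(V, x) = -17*x**2 - V = -V - 17*x**2)
(-57886 - 306670)*(352152 + O(656, D(19, -11))) = (-57886 - 306670)*(352152 + (-1*656 - 17*(19 - 4*(-11))**2)) = -364556*(352152 + (-656 - 17*(19 + 44)**2)) = -364556*(352152 + (-656 - 17*63**2)) = -364556*(352152 + (-656 - 17*3969)) = -364556*(352152 + (-656 - 67473)) = -364556*(352152 - 68129) = -364556*284023 = -103542288788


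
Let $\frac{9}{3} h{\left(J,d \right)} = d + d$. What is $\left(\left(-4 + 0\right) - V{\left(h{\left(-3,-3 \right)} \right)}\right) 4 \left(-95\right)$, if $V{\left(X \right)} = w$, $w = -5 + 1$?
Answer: $0$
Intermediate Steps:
$h{\left(J,d \right)} = \frac{2 d}{3}$ ($h{\left(J,d \right)} = \frac{d + d}{3} = \frac{2 d}{3}$)
$w = -4$
$V{\left(X \right)} = -4$
$\left(\left(-4 + 0\right) - V{\left(h{\left(-3,-3 \right)} \right)}\right) 4 \left(-95\right) = \left(\left(-4 + 0\right) - -4\right) 4 \left(-95\right) = \left(-4 + 4\right) 4 \left(-95\right) = 0 \cdot 4 \left(-95\right) = 0 \left(-95\right) = 0$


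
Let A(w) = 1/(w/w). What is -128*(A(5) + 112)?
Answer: -14464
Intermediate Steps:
A(w) = 1 (A(w) = 1/1 = 1)
-128*(A(5) + 112) = -128*(1 + 112) = -128*113 = -14464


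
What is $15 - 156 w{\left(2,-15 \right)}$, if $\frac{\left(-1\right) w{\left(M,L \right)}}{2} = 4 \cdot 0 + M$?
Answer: $639$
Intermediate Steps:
$w{\left(M,L \right)} = - 2 M$ ($w{\left(M,L \right)} = - 2 \left(4 \cdot 0 + M\right) = - 2 \left(0 + M\right) = - 2 M$)
$15 - 156 w{\left(2,-15 \right)} = 15 - 156 \left(\left(-2\right) 2\right) = 15 - -624 = 15 + 624 = 639$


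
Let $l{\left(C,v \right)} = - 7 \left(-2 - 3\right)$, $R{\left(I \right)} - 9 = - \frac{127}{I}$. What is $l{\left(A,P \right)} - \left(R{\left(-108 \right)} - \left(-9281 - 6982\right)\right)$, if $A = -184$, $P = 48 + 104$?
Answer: $- \frac{1753723}{108} \approx -16238.0$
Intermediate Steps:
$P = 152$
$R{\left(I \right)} = 9 - \frac{127}{I}$
$l{\left(C,v \right)} = 35$ ($l{\left(C,v \right)} = \left(-7\right) \left(-5\right) = 35$)
$l{\left(A,P \right)} - \left(R{\left(-108 \right)} - \left(-9281 - 6982\right)\right) = 35 - \left(\left(9 - \frac{127}{-108}\right) - \left(-9281 - 6982\right)\right) = 35 - \left(\left(9 - - \frac{127}{108}\right) - -16263\right) = 35 - \left(\left(9 + \frac{127}{108}\right) + 16263\right) = 35 - \left(\frac{1099}{108} + 16263\right) = 35 - \frac{1757503}{108} = - \frac{1753723}{108}$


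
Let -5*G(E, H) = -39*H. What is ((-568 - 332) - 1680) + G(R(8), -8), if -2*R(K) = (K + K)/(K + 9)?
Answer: -13212/5 ≈ -2642.4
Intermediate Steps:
R(K) = -K/(9 + K) (R(K) = -(K + K)/(2*(K + 9)) = -2*K/(2*(9 + K)) = -K/(9 + K))
G(E, H) = 39*H/5 (G(E, H) = -(-39)*H/5 = 39*H/5)
((-568 - 332) - 1680) + G(R(8), -8) = ((-568 - 332) - 1680) + (39/5)*(-8) = (-900 - 1680) - 312/5 = -2580 - 312/5 = -13212/5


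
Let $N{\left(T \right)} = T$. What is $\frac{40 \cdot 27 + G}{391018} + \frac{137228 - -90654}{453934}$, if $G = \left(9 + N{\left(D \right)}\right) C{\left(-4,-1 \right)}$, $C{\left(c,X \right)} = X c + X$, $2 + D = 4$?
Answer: $\frac{44805596209}{88748182406} \approx 0.50486$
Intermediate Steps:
$D = 2$ ($D = -2 + 4 = 2$)
$C{\left(c,X \right)} = X + X c$
$G = 33$ ($G = \left(9 + 2\right) \left(- (1 - 4)\right) = 11 \left(\left(-1\right) \left(-3\right)\right) = 11 \cdot 3 = 33$)
$\frac{40 \cdot 27 + G}{391018} + \frac{137228 - -90654}{453934} = \frac{40 \cdot 27 + 33}{391018} + \frac{137228 - -90654}{453934} = \left(1080 + 33\right) \frac{1}{391018} + \left(137228 + 90654\right) \frac{1}{453934} = 1113 \cdot \frac{1}{391018} + 227882 \cdot \frac{1}{453934} = \frac{1113}{391018} + \frac{113941}{226967} = \frac{44805596209}{88748182406}$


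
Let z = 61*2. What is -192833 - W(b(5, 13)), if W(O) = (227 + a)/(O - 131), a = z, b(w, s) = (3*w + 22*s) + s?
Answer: -35288788/183 ≈ -1.9284e+5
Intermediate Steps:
z = 122
b(w, s) = 3*w + 23*s
a = 122
W(O) = 349/(-131 + O) (W(O) = (227 + 122)/(O - 131) = 349/(-131 + O))
-192833 - W(b(5, 13)) = -192833 - 349/(-131 + (3*5 + 23*13)) = -192833 - 349/(-131 + (15 + 299)) = -192833 - 349/(-131 + 314) = -192833 - 349/183 = -35288788/183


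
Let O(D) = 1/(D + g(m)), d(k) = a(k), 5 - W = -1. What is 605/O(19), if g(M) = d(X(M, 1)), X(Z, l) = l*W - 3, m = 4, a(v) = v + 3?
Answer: 15125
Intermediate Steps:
W = 6 (W = 5 - 1*(-1) = 5 + 1 = 6)
a(v) = 3 + v
X(Z, l) = -3 + 6*l (X(Z, l) = l*6 - 3 = 6*l - 3 = -3 + 6*l)
d(k) = 3 + k
g(M) = 6 (g(M) = 3 + (-3 + 6*1) = 3 + (-3 + 6) = 3 + 3 = 6)
O(D) = 1/(6 + D) (O(D) = 1/(D + 6) = 1/(6 + D))
605/O(19) = 605/(1/(6 + 19)) = 605/(1/25) = 605*25 = 15125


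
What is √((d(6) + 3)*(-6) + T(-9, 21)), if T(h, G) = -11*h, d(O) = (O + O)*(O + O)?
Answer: 3*I*√87 ≈ 27.982*I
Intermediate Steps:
d(O) = 4*O² (d(O) = (2*O)*(2*O) = 4*O²)
√((d(6) + 3)*(-6) + T(-9, 21)) = √((4*6² + 3)*(-6) - 11*(-9)) = √((4*36 + 3)*(-6) + 99) = √((144 + 3)*(-6) + 99) = √(147*(-6) + 99) = √(-882 + 99) = √(-783) = 3*I*√87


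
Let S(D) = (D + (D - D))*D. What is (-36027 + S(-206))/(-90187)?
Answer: -6409/90187 ≈ -0.071063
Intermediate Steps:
S(D) = D² (S(D) = (D + 0)*D = D*D = D²)
(-36027 + S(-206))/(-90187) = (-36027 + (-206)²)/(-90187) = (-36027 + 42436)*(-1/90187) = 6409*(-1/90187) = -6409/90187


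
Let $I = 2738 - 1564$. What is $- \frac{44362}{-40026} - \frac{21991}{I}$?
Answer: $- \frac{414065389}{23495262} \approx -17.623$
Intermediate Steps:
$I = 1174$
$- \frac{44362}{-40026} - \frac{21991}{I} = - \frac{44362}{-40026} - \frac{21991}{1174} = \left(-44362\right) \left(- \frac{1}{40026}\right) - \frac{21991}{1174} = \frac{22181}{20013} - \frac{21991}{1174} = - \frac{414065389}{23495262}$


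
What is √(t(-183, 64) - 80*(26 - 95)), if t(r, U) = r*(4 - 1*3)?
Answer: 3*√593 ≈ 73.055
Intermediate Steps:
t(r, U) = r (t(r, U) = r*(4 - 3) = r*1 = r)
√(t(-183, 64) - 80*(26 - 95)) = √(-183 - 80*(26 - 95)) = √(-183 - 80*(-69)) = √(-183 + 5520) = √5337 = 3*√593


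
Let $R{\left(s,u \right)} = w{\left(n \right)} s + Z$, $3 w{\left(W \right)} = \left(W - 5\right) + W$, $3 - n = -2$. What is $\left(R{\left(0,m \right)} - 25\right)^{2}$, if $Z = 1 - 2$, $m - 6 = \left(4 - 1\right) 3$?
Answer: $676$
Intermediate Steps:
$n = 5$ ($n = 3 - -2 = 3 + 2 = 5$)
$w{\left(W \right)} = - \frac{5}{3} + \frac{2 W}{3}$ ($w{\left(W \right)} = \frac{\left(W - 5\right) + W}{3} = \frac{\left(-5 + W\right) + W}{3} = \frac{-5 + 2 W}{3} = - \frac{5}{3} + \frac{2 W}{3}$)
$m = 15$ ($m = 6 + \left(4 - 1\right) 3 = 6 + 3 \cdot 3 = 6 + 9 = 15$)
$Z = -1$
$R{\left(s,u \right)} = -1 + \frac{5 s}{3}$ ($R{\left(s,u \right)} = \left(- \frac{5}{3} + \frac{2}{3} \cdot 5\right) s - 1 = \left(- \frac{5}{3} + \frac{10}{3}\right) s - 1 = \frac{5 s}{3} - 1 = -1 + \frac{5 s}{3}$)
$\left(R{\left(0,m \right)} - 25\right)^{2} = \left(\left(-1 + \frac{5}{3} \cdot 0\right) - 25\right)^{2} = \left(\left(-1 + 0\right) - 25\right)^{2} = \left(-1 - 25\right)^{2} = \left(-26\right)^{2} = 676$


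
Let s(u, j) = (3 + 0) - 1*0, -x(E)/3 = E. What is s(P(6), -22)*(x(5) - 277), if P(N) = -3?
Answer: -876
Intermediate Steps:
x(E) = -3*E
s(u, j) = 3 (s(u, j) = 3 + 0 = 3)
s(P(6), -22)*(x(5) - 277) = 3*(-3*5 - 277) = 3*(-15 - 277) = 3*(-292) = -876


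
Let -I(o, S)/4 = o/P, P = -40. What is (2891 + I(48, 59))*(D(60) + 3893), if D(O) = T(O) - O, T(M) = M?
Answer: 56366747/5 ≈ 1.1273e+7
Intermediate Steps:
I(o, S) = o/10 (I(o, S) = -4*o/(-40) = -4*o*(-1)/40 = -(-1)*o/10 = o/10)
D(O) = 0 (D(O) = O - O = 0)
(2891 + I(48, 59))*(D(60) + 3893) = (2891 + (1/10)*48)*(0 + 3893) = (2891 + 24/5)*3893 = (14479/5)*3893 = 56366747/5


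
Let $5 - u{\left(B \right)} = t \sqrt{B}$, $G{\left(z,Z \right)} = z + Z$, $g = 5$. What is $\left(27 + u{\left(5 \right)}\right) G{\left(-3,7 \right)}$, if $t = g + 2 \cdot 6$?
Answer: $128 - 68 \sqrt{5} \approx -24.053$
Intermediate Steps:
$G{\left(z,Z \right)} = Z + z$
$t = 17$ ($t = 5 + 2 \cdot 6 = 5 + 12 = 17$)
$u{\left(B \right)} = 5 - 17 \sqrt{B}$
$\left(27 + u{\left(5 \right)}\right) G{\left(-3,7 \right)} = \left(27 + \left(5 - 17 \sqrt{5}\right)\right) \left(7 - 3\right) = \left(32 - 17 \sqrt{5}\right) 4 = 128 - 68 \sqrt{5}$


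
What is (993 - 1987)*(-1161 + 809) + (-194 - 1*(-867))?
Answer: 350561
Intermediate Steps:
(993 - 1987)*(-1161 + 809) + (-194 - 1*(-867)) = -994*(-352) + (-194 + 867) = 349888 + 673 = 350561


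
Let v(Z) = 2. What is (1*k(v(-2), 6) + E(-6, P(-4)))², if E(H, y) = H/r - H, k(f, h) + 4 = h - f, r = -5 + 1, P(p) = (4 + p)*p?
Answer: 225/4 ≈ 56.250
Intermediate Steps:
P(p) = p*(4 + p)
r = -4
k(f, h) = -4 + h - f (k(f, h) = -4 + (h - f) = -4 + h - f)
E(H, y) = -5*H/4 (E(H, y) = H/(-4) - H = H*(-¼) - H = -H/4 - H = -5*H/4)
(1*k(v(-2), 6) + E(-6, P(-4)))² = (1*(-4 + 6 - 1*2) - 5/4*(-6))² = (1*(-4 + 6 - 2) + 15/2)² = (1*0 + 15/2)² = (0 + 15/2)² = (15/2)² = 225/4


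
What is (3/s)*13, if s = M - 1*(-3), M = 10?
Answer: 3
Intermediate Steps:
s = 13 (s = 10 - 1*(-3) = 10 + 3 = 13)
(3/s)*13 = (3/13)*13 = 3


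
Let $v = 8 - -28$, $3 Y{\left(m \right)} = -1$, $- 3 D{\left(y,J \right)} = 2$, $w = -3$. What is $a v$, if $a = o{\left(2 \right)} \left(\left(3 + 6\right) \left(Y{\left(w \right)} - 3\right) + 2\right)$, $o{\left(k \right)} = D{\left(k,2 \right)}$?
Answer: $672$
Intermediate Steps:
$D{\left(y,J \right)} = - \frac{2}{3}$ ($D{\left(y,J \right)} = \left(- \frac{1}{3}\right) 2 = - \frac{2}{3}$)
$Y{\left(m \right)} = - \frac{1}{3}$ ($Y{\left(m \right)} = \frac{1}{3} \left(-1\right) = - \frac{1}{3}$)
$o{\left(k \right)} = - \frac{2}{3}$
$v = 36$ ($v = 8 + 28 = 36$)
$a = \frac{56}{3}$ ($a = - \frac{2 \left(\left(3 + 6\right) \left(- \frac{1}{3} - 3\right) + 2\right)}{3} = - \frac{2 \left(9 \left(- \frac{10}{3}\right) + 2\right)}{3} = - \frac{2 \left(-30 + 2\right)}{3} = \left(- \frac{2}{3}\right) \left(-28\right) = \frac{56}{3} \approx 18.667$)
$a v = \frac{56}{3} \cdot 36 = 672$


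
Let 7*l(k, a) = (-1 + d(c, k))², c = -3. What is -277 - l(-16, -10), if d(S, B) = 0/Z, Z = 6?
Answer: -1940/7 ≈ -277.14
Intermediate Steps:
d(S, B) = 0 (d(S, B) = 0/6 = 0*(⅙) = 0)
l(k, a) = ⅐ (l(k, a) = (-1 + 0)²/7 = (⅐)*(-1)² = (⅐)*1 = ⅐)
-277 - l(-16, -10) = -277 - 1*⅐ = -277 - ⅐ = -1940/7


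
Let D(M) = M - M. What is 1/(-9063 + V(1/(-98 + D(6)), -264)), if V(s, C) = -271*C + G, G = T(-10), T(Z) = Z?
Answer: 1/62471 ≈ 1.6007e-5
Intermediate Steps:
G = -10
D(M) = 0
V(s, C) = -10 - 271*C (V(s, C) = -271*C - 10 = -10 - 271*C)
1/(-9063 + V(1/(-98 + D(6)), -264)) = 1/(-9063 + (-10 - 271*(-264))) = 1/(-9063 + (-10 + 71544)) = 1/(-9063 + 71534) = 1/62471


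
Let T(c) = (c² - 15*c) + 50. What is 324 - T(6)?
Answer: 328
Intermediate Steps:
T(c) = 50 + c² - 15*c
324 - T(6) = 324 - (50 + 6² - 15*6) = 324 - (50 + 36 - 90) = 324 - 1*(-4) = 324 + 4 = 328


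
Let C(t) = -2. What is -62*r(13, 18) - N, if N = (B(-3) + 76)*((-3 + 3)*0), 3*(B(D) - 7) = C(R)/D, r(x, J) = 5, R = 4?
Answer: -310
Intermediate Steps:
B(D) = 7 - 2/(3*D) (B(D) = 7 + (-2/D)/3 = 7 - 2/(3*D))
N = 0 (N = ((7 - 2/3/(-3)) + 76)*((-3 + 3)*0) = ((7 - 2/3*(-1/3)) + 76)*(0*0) = ((7 + 2/9) + 76)*0 = (65/9 + 76)*0 = (749/9)*0 = 0)
-62*r(13, 18) - N = -62*5 - 1*0 = -310 + 0 = -310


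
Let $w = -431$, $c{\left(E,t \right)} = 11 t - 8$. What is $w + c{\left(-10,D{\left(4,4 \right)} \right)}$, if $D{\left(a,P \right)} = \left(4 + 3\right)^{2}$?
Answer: $100$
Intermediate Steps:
$D{\left(a,P \right)} = 49$ ($D{\left(a,P \right)} = 7^{2} = 49$)
$c{\left(E,t \right)} = -8 + 11 t$
$w + c{\left(-10,D{\left(4,4 \right)} \right)} = -431 + \left(-8 + 11 \cdot 49\right) = -431 + \left(-8 + 539\right) = -431 + 531 = 100$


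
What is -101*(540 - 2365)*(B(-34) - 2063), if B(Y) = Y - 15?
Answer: -389294400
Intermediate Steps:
B(Y) = -15 + Y
-101*(540 - 2365)*(B(-34) - 2063) = -101*(540 - 2365)*((-15 - 34) - 2063) = -(-184325)*(-49 - 2063) = -(-184325)*(-2112) = -101*3854400 = -389294400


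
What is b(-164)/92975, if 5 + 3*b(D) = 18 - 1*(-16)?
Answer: 29/278925 ≈ 0.00010397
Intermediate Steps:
b(D) = 29/3 (b(D) = -5/3 + (18 - 1*(-16))/3 = -5/3 + (18 + 16)/3 = -5/3 + (⅓)*34 = -5/3 + 34/3 = 29/3)
b(-164)/92975 = (29/3)/92975 = (29/3)*(1/92975) = 29/278925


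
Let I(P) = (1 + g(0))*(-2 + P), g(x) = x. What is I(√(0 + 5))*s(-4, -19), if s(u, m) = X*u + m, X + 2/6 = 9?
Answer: 322/3 - 161*√5/3 ≈ -12.669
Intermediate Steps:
X = 26/3 (X = -⅓ + 9 = 26/3 ≈ 8.6667)
s(u, m) = m + 26*u/3 (s(u, m) = 26*u/3 + m = m + 26*u/3)
I(P) = -2 + P (I(P) = (1 + 0)*(-2 + P) = 1*(-2 + P) = -2 + P)
I(√(0 + 5))*s(-4, -19) = (-2 + √(0 + 5))*(-19 + (26/3)*(-4)) = (-2 + √5)*(-19 - 104/3) = (-2 + √5)*(-161/3) = 322/3 - 161*√5/3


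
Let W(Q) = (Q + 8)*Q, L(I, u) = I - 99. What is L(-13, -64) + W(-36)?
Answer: 896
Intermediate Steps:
L(I, u) = -99 + I
W(Q) = Q*(8 + Q) (W(Q) = (8 + Q)*Q = Q*(8 + Q))
L(-13, -64) + W(-36) = (-99 - 13) - 36*(8 - 36) = -112 - 36*(-28) = -112 + 1008 = 896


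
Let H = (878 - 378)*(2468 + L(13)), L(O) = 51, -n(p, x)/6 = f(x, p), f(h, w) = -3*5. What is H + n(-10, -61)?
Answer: 1259590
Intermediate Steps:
f(h, w) = -15
n(p, x) = 90 (n(p, x) = -6*(-15) = 90)
H = 1259500 (H = (878 - 378)*(2468 + 51) = 500*2519 = 1259500)
H + n(-10, -61) = 1259500 + 90 = 1259590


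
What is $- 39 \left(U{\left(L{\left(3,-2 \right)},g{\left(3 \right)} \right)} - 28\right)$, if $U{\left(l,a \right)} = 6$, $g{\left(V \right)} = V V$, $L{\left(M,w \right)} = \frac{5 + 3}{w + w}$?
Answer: $858$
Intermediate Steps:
$L{\left(M,w \right)} = \frac{4}{w}$ ($L{\left(M,w \right)} = \frac{8}{2 w} = 8 \frac{1}{2 w} = \frac{4}{w}$)
$g{\left(V \right)} = V^{2}$
$- 39 \left(U{\left(L{\left(3,-2 \right)},g{\left(3 \right)} \right)} - 28\right) = - 39 \left(6 - 28\right) = \left(-39\right) \left(-22\right) = 858$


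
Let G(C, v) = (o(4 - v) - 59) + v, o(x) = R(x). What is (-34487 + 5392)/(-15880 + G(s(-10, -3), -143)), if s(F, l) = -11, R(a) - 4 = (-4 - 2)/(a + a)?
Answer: 1425655/787823 ≈ 1.8096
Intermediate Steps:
R(a) = 4 - 3/a (R(a) = 4 + (-4 - 2)/(a + a) = 4 - 6*1/(2*a) = 4 - 3/a)
o(x) = 4 - 3/x
G(C, v) = -55 + v - 3/(4 - v) (G(C, v) = ((4 - 3/(4 - v)) - 59) + v = (-55 - 3/(4 - v)) + v = -55 + v - 3/(4 - v))
(-34487 + 5392)/(-15880 + G(s(-10, -3), -143)) = (-34487 + 5392)/(-15880 + (3 + (-55 - 143)*(-4 - 143))/(-4 - 143)) = -29095/(-15880 + (3 - 198*(-147))/(-147)) = -29095/(-15880 - (3 + 29106)/147) = -29095/(-15880 - 1/147*29109) = -29095/(-15880 - 9703/49) = -29095/(-787823/49) = -29095*(-49/787823) = 1425655/787823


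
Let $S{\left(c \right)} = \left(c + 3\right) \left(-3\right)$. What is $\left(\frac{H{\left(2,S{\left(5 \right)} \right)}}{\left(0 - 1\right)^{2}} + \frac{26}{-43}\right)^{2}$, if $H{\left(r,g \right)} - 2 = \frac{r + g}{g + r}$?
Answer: $\frac{10609}{1849} \approx 5.7377$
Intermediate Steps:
$S{\left(c \right)} = -9 - 3 c$ ($S{\left(c \right)} = \left(3 + c\right) \left(-3\right) = -9 - 3 c$)
$H{\left(r,g \right)} = 3$ ($H{\left(r,g \right)} = 2 + \frac{r + g}{g + r} = 2 + \frac{g + r}{g + r} = 2 + 1 = 3$)
$\left(\frac{H{\left(2,S{\left(5 \right)} \right)}}{\left(0 - 1\right)^{2}} + \frac{26}{-43}\right)^{2} = \left(\frac{3}{\left(0 - 1\right)^{2}} + \frac{26}{-43}\right)^{2} = \left(\frac{3}{\left(-1\right)^{2}} + 26 \left(- \frac{1}{43}\right)\right)^{2} = \left(\frac{3}{1} - \frac{26}{43}\right)^{2} = \left(3 \cdot 1 - \frac{26}{43}\right)^{2} = \left(3 - \frac{26}{43}\right)^{2} = \left(\frac{103}{43}\right)^{2} = \frac{10609}{1849}$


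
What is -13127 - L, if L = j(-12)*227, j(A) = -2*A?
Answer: -18575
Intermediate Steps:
L = 5448 (L = -2*(-12)*227 = 24*227 = 5448)
-13127 - L = -13127 - 1*5448 = -13127 - 5448 = -18575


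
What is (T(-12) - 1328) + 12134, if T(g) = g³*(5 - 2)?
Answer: 5622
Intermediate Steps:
T(g) = 3*g³ (T(g) = g³*3 = 3*g³)
(T(-12) - 1328) + 12134 = (3*(-12)³ - 1328) + 12134 = (3*(-1728) - 1328) + 12134 = (-5184 - 1328) + 12134 = -6512 + 12134 = 5622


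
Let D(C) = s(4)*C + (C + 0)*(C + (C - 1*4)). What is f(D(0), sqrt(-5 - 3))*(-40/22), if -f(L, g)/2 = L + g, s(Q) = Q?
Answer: 80*I*sqrt(2)/11 ≈ 10.285*I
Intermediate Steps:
D(C) = 4*C + C*(-4 + 2*C) (D(C) = 4*C + (C + 0)*(C + (C - 1*4)) = 4*C + C*(C + (C - 4)) = 4*C + C*(C + (-4 + C)) = 4*C + C*(-4 + 2*C))
f(L, g) = -2*L - 2*g (f(L, g) = -2*(L + g) = -2*L - 2*g)
f(D(0), sqrt(-5 - 3))*(-40/22) = (-4*0**2 - 2*sqrt(-5 - 3))*(-40/22) = (-4*0 - 4*I*sqrt(2))*(-40*1/22) = (-2*0 - 4*I*sqrt(2))*(-20/11) = (0 - 4*I*sqrt(2))*(-20/11) = -4*I*sqrt(2)*(-20/11) = 80*I*sqrt(2)/11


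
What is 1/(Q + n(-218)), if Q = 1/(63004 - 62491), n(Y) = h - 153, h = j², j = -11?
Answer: -513/16415 ≈ -0.031252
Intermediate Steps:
h = 121 (h = (-11)² = 121)
n(Y) = -32 (n(Y) = 121 - 153 = -32)
Q = 1/513 ≈ 0.0019493
1/(Q + n(-218)) = 1/(1/513 - 32) = 1/(-16415/513) = -513/16415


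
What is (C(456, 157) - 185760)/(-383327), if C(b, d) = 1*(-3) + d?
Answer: 185606/383327 ≈ 0.48420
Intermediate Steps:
C(b, d) = -3 + d
(C(456, 157) - 185760)/(-383327) = ((-3 + 157) - 185760)/(-383327) = (154 - 185760)*(-1/383327) = -185606*(-1/383327) = 185606/383327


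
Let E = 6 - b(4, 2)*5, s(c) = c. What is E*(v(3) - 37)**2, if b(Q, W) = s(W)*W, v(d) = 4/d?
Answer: -160286/9 ≈ -17810.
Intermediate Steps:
b(Q, W) = W**2 (b(Q, W) = W*W = W**2)
E = -14 (E = 6 - 2**2*5 = 6 - 4*5 = 6 - 1*20 = 6 - 20 = -14)
E*(v(3) - 37)**2 = -14*(4/3 - 37)**2 = -14*(-107/3)**2 = -14*11449/9 = -160286/9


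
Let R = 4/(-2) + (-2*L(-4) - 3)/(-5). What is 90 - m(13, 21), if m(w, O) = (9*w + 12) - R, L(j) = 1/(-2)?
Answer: -203/5 ≈ -40.600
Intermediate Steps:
L(j) = -½
R = -8/5 (R = 4/(-2) + (-2*(-½) - 3)/(-5) = 4*(-½) + (1 - 3)*(-⅕) = -2 - 2*(-⅕) = -2 + ⅖ = -8/5 ≈ -1.6000)
m(w, O) = 68/5 + 9*w (m(w, O) = (9*w + 12) - 1*(-8/5) = (12 + 9*w) + 8/5 = 68/5 + 9*w)
90 - m(13, 21) = 90 - (68/5 + 9*13) = 90 - (68/5 + 117) = 90 - 1*653/5 = 90 - 653/5 = -203/5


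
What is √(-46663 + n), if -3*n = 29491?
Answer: 2*I*√127110/3 ≈ 237.68*I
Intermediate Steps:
n = -29491/3 (n = -⅓*29491 = -29491/3 ≈ -9830.3)
√(-46663 + n) = √(-46663 - 29491/3) = √(-169480/3) = 2*I*√127110/3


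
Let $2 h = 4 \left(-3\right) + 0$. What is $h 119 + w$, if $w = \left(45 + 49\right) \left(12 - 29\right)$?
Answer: $-2312$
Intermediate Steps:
$w = -1598$ ($w = 94 \left(-17\right) = -1598$)
$h = -6$ ($h = \frac{4 \left(-3\right) + 0}{2} = \frac{-12 + 0}{2} = \frac{1}{2} \left(-12\right) = -6$)
$h 119 + w = \left(-6\right) 119 - 1598 = -714 - 1598 = -2312$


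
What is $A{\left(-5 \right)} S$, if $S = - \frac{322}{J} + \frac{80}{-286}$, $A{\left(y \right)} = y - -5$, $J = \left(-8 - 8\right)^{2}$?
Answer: $0$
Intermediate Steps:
$J = 256$ ($J = \left(-16\right)^{2} = 256$)
$A{\left(y \right)} = 5 + y$ ($A{\left(y \right)} = y + 5 = 5 + y$)
$S = - \frac{28143}{18304}$ ($S = - \frac{322}{256} + \frac{80}{-286} = \left(-322\right) \frac{1}{256} + 80 \left(- \frac{1}{286}\right) = - \frac{161}{128} - \frac{40}{143} = - \frac{28143}{18304} \approx -1.5375$)
$A{\left(-5 \right)} S = \left(5 - 5\right) \left(- \frac{28143}{18304}\right) = 0 \left(- \frac{28143}{18304}\right) = 0$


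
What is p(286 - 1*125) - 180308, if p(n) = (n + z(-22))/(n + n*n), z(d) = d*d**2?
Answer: -4702803743/26082 ≈ -1.8031e+5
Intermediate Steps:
z(d) = d**3
p(n) = (-10648 + n)/(n + n**2) (p(n) = (n + (-22)**3)/(n + n*n) = (n - 10648)/(n + n**2) = (-10648 + n)/(n + n**2))
p(286 - 1*125) - 180308 = (-10648 + (286 - 1*125))/((286 - 1*125)*(1 + (286 - 1*125))) - 180308 = (-10648 + (286 - 125))/((286 - 125)*(1 + (286 - 125))) - 180308 = (-10648 + 161)/(161*(1 + 161)) - 180308 = (1/161)*(-10487)/162 - 180308 = (1/161)*(1/162)*(-10487) - 180308 = -10487/26082 - 180308 = -4702803743/26082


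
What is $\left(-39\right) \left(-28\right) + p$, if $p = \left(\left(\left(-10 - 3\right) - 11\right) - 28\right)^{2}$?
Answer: $3796$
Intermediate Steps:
$p = 2704$ ($p = \left(\left(-13 - 11\right) - 28\right)^{2} = \left(-24 - 28\right)^{2} = \left(-52\right)^{2} = 2704$)
$\left(-39\right) \left(-28\right) + p = \left(-39\right) \left(-28\right) + 2704 = 1092 + 2704 = 3796$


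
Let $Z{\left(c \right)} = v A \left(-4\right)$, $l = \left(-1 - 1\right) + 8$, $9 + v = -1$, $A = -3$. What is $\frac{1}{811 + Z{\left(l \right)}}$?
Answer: $\frac{1}{691} \approx 0.0014472$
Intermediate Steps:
$v = -10$ ($v = -9 - 1 = -10$)
$l = 6$ ($l = -2 + 8 = 6$)
$Z{\left(c \right)} = -120$ ($Z{\left(c \right)} = \left(-10\right) \left(-3\right) \left(-4\right) = 30 \left(-4\right) = -120$)
$\frac{1}{811 + Z{\left(l \right)}} = \frac{1}{811 - 120} = \frac{1}{691}$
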